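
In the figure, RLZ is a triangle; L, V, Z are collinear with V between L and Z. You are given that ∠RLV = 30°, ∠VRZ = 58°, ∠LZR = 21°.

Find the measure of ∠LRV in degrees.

∠LRV = 71°

1. ∠RZV = 21°  [V on ray ZL]
2. ∠RVZ = 101°  [△RVZ]
3. ∠LVR = 79°  [linear pair at V on LZ]
4. ∠LRV = 71°  [△RLV]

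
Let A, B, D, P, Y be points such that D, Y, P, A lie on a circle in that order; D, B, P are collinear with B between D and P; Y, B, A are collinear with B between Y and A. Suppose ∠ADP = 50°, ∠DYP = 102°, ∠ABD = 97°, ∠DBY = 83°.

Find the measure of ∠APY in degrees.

1. ∠AYP = 50°  [same arc PA]
2. ∠DAP = 78°  [cyclic DYPA, opposite ∠Y+∠A]
3. ∠ABP = 83°  [linear pair at B on DP]
4. ∠APD = 52°  [△DPA]
5. ∠PAY = 45°  [△PBA]
6. ∠APY = 85°  [△YPA]

∠APY = 85°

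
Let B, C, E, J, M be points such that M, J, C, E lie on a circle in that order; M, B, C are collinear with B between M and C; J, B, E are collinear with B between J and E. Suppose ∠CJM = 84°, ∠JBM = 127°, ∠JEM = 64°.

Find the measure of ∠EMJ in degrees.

1. ∠JCM = 64°  [same arc MJ]
2. ∠CMJ = 32°  [△MJC]
3. ∠EJM = 21°  [△MBJ]
4. ∠EMJ = 95°  [△MJE]

∠EMJ = 95°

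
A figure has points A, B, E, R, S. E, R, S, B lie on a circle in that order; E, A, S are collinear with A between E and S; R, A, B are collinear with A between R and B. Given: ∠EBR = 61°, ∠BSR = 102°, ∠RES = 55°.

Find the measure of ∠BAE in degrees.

∠BAE = 96°

1. ∠RBS = 55°  [same arc RS]
2. ∠BRS = 23°  [△RSB]
3. ∠BES = 23°  [same arc SB]
4. ∠BAE = 96°  [△EAB]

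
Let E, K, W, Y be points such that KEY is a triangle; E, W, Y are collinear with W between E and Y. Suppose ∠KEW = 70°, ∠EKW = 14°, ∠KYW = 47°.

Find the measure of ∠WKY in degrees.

∠WKY = 49°

1. ∠EWK = 96°  [△KEW]
2. ∠KWY = 84°  [linear pair at W on EY]
3. ∠WKY = 49°  [△KWY]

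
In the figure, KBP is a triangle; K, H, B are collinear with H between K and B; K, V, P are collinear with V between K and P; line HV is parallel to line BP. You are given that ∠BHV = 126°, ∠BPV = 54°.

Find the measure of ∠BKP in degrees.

1. ∠KHV = 54°  [linear pair at H on KB]
2. ∠BPK = 54°  [V on ray PK]
3. ∠KBP = 54°  [HV∥BP, corresponding at H]
4. ∠BKP = 72°  [△KBP]

∠BKP = 72°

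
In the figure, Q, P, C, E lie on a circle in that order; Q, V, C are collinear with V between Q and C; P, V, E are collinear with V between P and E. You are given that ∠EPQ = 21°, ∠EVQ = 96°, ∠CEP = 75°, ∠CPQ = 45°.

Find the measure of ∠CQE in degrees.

1. ∠ECQ = 21°  [same arc QE]
2. ∠CEQ = 135°  [cyclic QPCE, opposite ∠P+∠E]
3. ∠CQE = 24°  [△QCE]

∠CQE = 24°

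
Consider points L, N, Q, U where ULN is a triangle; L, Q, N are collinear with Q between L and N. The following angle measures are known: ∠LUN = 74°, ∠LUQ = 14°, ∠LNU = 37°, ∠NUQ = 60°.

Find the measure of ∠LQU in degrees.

1. ∠QNU = 37°  [Q on ray NL]
2. ∠NQU = 83°  [△UQN]
3. ∠LQU = 97°  [linear pair at Q on LN]

∠LQU = 97°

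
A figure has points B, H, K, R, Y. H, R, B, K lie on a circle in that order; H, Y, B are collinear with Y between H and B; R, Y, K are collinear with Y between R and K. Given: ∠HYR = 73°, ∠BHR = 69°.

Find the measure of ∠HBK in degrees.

∠HBK = 38°

1. ∠BYK = 73°  [vertical angles at Y]
2. ∠BKR = 69°  [same arc RB]
3. ∠HBK = 38°  [△BYK]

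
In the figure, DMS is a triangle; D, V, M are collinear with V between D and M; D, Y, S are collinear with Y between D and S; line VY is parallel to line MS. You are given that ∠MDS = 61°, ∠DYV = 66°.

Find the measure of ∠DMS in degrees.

∠DMS = 53°

1. ∠VDY = 61°  [V on DM, Y on DS]
2. ∠DVY = 53°  [△DVY]
3. ∠DMS = 53°  [VY∥MS, corresponding at V]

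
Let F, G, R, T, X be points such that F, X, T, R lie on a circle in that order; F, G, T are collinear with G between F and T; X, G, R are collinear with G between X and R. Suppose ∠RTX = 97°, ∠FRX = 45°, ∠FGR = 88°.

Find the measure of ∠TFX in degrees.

1. ∠RFX = 83°  [cyclic FXTR, opposite ∠F+∠T]
2. ∠FXR = 52°  [△FXR]
3. ∠TGX = 88°  [vertical angles at G]
4. ∠FGX = 92°  [linear pair at G on FT]
5. ∠TFX = 36°  [△FGX]

∠TFX = 36°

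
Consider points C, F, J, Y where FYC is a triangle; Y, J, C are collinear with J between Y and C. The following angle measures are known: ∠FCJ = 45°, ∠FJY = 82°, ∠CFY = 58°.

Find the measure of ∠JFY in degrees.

1. ∠FCY = 45°  [J on ray CY]
2. ∠CYF = 77°  [△FYC]
3. ∠FYJ = 77°  [J on ray YC]
4. ∠JFY = 21°  [△FYJ]

∠JFY = 21°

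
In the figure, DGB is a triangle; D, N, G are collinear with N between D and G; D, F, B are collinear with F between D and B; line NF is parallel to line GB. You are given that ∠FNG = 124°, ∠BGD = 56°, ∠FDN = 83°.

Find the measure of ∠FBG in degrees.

∠FBG = 41°

1. ∠DNF = 56°  [linear pair at N on DG]
2. ∠DFN = 41°  [△DNF]
3. ∠BFN = 139°  [linear pair at F on DB]
4. ∠FBG = 41°  [NF∥GB, co-interior at B–F]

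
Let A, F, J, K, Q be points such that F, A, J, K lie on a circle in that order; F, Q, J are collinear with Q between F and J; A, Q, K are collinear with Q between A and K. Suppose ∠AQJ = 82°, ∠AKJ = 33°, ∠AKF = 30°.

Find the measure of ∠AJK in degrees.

∠AJK = 79°

1. ∠AJF = 30°  [same arc FA]
2. ∠JAK = 68°  [△AQJ]
3. ∠AJK = 79°  [△AJK]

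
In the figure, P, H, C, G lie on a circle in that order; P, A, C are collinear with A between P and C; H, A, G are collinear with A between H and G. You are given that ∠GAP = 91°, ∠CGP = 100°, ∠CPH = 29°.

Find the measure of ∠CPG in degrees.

1. ∠CAH = 91°  [vertical angles at A]
2. ∠CHP = 80°  [cyclic PHCG, opposite ∠H+∠G]
3. ∠HCP = 71°  [△PHC]
4. ∠CHG = 18°  [△HAC]
5. ∠CPG = 18°  [same arc CG]

∠CPG = 18°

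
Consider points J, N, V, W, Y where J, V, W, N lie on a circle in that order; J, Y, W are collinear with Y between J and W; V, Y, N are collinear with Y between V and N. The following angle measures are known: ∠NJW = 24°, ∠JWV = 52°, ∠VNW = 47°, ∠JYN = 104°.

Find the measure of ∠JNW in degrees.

1. ∠VJW = 47°  [same arc VW]
2. ∠JVW = 81°  [△JVW]
3. ∠JNW = 99°  [cyclic JVWN, opposite ∠V+∠N]

∠JNW = 99°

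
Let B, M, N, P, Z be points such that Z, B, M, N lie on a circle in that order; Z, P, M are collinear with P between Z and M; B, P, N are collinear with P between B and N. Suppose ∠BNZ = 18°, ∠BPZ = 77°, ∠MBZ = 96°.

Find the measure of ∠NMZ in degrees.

∠NMZ = 37°

1. ∠BMZ = 18°  [same arc ZB]
2. ∠MPN = 77°  [vertical angles at P]
3. ∠BZM = 66°  [△ZBM]
4. ∠BNM = 66°  [same arc BM]
5. ∠NMZ = 37°  [△MPN]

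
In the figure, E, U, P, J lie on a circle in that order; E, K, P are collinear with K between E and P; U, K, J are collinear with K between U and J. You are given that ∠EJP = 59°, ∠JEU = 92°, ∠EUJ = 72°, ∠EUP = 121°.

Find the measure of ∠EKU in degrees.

∠EKU = 65°

1. ∠EJU = 16°  [△EUJ]
2. ∠EPU = 16°  [same arc EU]
3. ∠PEU = 43°  [△EUP]
4. ∠EKU = 65°  [△EKU]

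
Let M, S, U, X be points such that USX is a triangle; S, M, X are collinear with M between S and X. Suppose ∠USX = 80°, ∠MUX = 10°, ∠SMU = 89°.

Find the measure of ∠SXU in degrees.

1. ∠UMX = 91°  [linear pair at M on SX]
2. ∠MXU = 79°  [△UMX]
3. ∠SXU = 79°  [M on ray XS]

∠SXU = 79°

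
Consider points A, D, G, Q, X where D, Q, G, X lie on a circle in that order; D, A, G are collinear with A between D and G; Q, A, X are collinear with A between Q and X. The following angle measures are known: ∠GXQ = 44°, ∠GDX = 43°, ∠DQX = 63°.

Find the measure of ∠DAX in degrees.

∠DAX = 107°

1. ∠DGX = 63°  [same arc DX]
2. ∠GAX = 73°  [△GAX]
3. ∠DAX = 107°  [linear pair at A on DG]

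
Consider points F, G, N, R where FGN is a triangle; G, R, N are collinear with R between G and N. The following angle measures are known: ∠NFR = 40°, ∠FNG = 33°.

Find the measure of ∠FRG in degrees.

1. ∠FNR = 33°  [R on ray NG]
2. ∠FRN = 107°  [△FRN]
3. ∠FRG = 73°  [linear pair at R on GN]

∠FRG = 73°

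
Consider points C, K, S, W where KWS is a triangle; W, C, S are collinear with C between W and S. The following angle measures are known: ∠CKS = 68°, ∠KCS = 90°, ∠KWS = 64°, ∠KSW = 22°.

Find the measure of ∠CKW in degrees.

1. ∠KCW = 90°  [linear pair at C on WS]
2. ∠CWK = 64°  [C on ray WS]
3. ∠CKW = 26°  [△KWC]

∠CKW = 26°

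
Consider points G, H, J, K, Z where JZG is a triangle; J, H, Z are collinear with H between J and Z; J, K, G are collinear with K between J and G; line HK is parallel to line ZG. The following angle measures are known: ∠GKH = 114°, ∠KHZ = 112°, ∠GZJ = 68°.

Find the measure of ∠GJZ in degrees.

1. ∠HKJ = 66°  [linear pair at K on JG]
2. ∠JHK = 68°  [linear pair at H on JZ]
3. ∠HJK = 46°  [△JHK]
4. ∠GJZ = 46°  [H on JZ, K on JG]

∠GJZ = 46°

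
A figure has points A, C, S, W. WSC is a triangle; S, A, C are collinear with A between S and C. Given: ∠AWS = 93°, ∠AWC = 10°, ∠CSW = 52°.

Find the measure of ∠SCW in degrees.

1. ∠ASW = 52°  [A on ray SC]
2. ∠SAW = 35°  [△WSA]
3. ∠CAW = 145°  [linear pair at A on SC]
4. ∠ACW = 25°  [△WAC]
5. ∠SCW = 25°  [A on ray CS]

∠SCW = 25°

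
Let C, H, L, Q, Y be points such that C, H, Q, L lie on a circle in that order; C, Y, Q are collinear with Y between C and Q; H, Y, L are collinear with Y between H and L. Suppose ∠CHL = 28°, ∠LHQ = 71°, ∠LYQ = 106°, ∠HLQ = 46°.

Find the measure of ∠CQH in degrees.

∠CQH = 35°

1. ∠LCQ = 71°  [same arc QL]
2. ∠CYL = 74°  [linear pair at Y on CQ]
3. ∠CLH = 35°  [△CYL]
4. ∠CQH = 35°  [same arc CH]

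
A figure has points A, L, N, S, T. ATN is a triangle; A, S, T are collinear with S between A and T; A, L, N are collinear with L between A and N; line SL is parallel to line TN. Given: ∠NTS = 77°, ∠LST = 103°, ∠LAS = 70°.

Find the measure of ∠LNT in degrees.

1. ∠ATN = 77°  [S on ray TA]
2. ∠NAT = 70°  [S on AT, L on AN]
3. ∠ANT = 33°  [△ATN]
4. ∠LNT = 33°  [L on ray NA]

∠LNT = 33°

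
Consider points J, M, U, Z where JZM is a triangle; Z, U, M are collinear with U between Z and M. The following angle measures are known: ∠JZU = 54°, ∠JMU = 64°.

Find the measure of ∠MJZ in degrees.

∠MJZ = 62°

1. ∠JZM = 54°  [U on ray ZM]
2. ∠JMZ = 64°  [U on ray MZ]
3. ∠MJZ = 62°  [△JZM]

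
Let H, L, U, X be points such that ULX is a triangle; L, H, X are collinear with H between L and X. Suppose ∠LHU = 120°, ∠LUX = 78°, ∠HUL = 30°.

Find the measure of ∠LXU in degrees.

∠LXU = 72°

1. ∠HLU = 30°  [△ULH]
2. ∠ULX = 30°  [H on ray LX]
3. ∠LXU = 72°  [△ULX]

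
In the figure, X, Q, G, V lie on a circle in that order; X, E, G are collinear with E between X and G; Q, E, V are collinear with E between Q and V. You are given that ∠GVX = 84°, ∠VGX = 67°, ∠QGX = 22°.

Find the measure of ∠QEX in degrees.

1. ∠GQX = 96°  [cyclic XQGV, opposite ∠Q+∠V]
2. ∠VQX = 67°  [same arc XV]
3. ∠GXQ = 62°  [△XQG]
4. ∠QEX = 51°  [△XEQ]

∠QEX = 51°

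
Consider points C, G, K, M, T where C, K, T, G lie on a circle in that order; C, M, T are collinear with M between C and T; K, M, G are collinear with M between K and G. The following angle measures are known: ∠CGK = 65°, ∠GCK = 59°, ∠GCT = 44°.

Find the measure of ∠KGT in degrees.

∠KGT = 15°

1. ∠GTK = 121°  [cyclic CKTG, opposite ∠C+∠T]
2. ∠GKT = 44°  [same arc TG]
3. ∠KGT = 15°  [△KTG]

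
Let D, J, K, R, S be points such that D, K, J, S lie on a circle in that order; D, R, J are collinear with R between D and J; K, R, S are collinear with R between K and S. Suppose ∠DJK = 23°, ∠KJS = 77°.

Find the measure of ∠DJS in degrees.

1. ∠DSK = 23°  [same arc DK]
2. ∠KDS = 103°  [cyclic DKJS, opposite ∠D+∠J]
3. ∠DKS = 54°  [△DKS]
4. ∠DJS = 54°  [same arc DS]

∠DJS = 54°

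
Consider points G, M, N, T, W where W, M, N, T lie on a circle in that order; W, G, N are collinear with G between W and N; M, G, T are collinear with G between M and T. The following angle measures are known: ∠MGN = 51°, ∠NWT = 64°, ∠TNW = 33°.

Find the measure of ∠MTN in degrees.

1. ∠TGW = 51°  [vertical angles at G]
2. ∠NGT = 129°  [linear pair at G on WN]
3. ∠MTN = 18°  [△NGT]

∠MTN = 18°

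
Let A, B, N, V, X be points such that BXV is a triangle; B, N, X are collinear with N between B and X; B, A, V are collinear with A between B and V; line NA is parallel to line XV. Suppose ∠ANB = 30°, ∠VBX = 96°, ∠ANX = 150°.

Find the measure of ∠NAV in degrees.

1. ∠BXV = 30°  [NA∥XV, corresponding at N]
2. ∠BVX = 54°  [△BXV]
3. ∠BAN = 54°  [NA∥XV, corresponding at A]
4. ∠NAV = 126°  [linear pair at A on BV]

∠NAV = 126°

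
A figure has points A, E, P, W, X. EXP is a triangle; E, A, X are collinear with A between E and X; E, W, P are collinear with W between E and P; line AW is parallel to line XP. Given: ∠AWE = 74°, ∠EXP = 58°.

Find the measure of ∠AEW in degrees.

∠AEW = 48°

1. ∠EPX = 74°  [AW∥XP, corresponding at W]
2. ∠PEX = 48°  [△EXP]
3. ∠AEW = 48°  [A on EX, W on EP]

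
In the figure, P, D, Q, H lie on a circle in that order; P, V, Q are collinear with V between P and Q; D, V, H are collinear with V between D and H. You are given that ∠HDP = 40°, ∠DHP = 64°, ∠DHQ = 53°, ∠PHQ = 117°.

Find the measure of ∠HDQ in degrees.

∠HDQ = 23°

1. ∠HQP = 40°  [same arc PH]
2. ∠HPQ = 23°  [△PQH]
3. ∠HDQ = 23°  [same arc QH]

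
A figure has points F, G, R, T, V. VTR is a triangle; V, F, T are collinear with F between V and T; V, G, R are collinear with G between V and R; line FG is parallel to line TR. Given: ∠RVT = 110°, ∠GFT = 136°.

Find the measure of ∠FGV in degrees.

1. ∠FVG = 110°  [F on VT, G on VR]
2. ∠GFV = 44°  [linear pair at F on VT]
3. ∠FGV = 26°  [△VFG]

∠FGV = 26°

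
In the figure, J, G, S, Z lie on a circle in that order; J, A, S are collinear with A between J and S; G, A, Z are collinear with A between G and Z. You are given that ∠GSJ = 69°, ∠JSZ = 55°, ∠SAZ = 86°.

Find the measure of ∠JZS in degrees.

∠JZS = 108°

1. ∠GZJ = 69°  [same arc JG]
2. ∠JAZ = 94°  [linear pair at A on JS]
3. ∠SJZ = 17°  [△JAZ]
4. ∠JZS = 108°  [△JSZ]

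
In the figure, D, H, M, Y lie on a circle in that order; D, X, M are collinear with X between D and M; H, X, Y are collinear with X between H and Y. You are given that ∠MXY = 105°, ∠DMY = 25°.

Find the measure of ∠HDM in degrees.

∠HDM = 50°

1. ∠DXH = 105°  [vertical angles at X]
2. ∠DHY = 25°  [same arc DY]
3. ∠HDM = 50°  [△DXH]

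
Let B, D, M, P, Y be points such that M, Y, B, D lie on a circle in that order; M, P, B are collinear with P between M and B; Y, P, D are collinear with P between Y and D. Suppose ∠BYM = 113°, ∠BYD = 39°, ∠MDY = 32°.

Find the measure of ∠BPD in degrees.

∠BPD = 71°

1. ∠BMD = 39°  [same arc BD]
2. ∠DPM = 109°  [△MPD]
3. ∠BPD = 71°  [linear pair at P on MB]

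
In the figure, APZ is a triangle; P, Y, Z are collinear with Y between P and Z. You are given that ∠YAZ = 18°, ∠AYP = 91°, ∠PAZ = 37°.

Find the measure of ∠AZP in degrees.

∠AZP = 73°

1. ∠AYZ = 89°  [linear pair at Y on PZ]
2. ∠AZY = 73°  [△AYZ]
3. ∠AZP = 73°  [Y on ray ZP]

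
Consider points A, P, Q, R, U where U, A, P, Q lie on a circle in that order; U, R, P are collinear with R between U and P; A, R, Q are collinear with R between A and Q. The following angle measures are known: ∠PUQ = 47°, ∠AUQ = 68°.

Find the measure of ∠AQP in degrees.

1. ∠PAQ = 47°  [same arc PQ]
2. ∠APQ = 112°  [cyclic UAPQ, opposite ∠U+∠P]
3. ∠AQP = 21°  [△APQ]

∠AQP = 21°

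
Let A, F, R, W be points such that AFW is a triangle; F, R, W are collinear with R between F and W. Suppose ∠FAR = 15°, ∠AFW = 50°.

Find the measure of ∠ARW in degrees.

1. ∠AFR = 50°  [R on ray FW]
2. ∠ARF = 115°  [△AFR]
3. ∠ARW = 65°  [linear pair at R on FW]

∠ARW = 65°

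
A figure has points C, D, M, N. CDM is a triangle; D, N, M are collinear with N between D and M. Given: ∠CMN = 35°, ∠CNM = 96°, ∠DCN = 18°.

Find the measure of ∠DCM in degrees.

∠DCM = 67°

1. ∠CMD = 35°  [N on ray MD]
2. ∠CND = 84°  [linear pair at N on DM]
3. ∠CDN = 78°  [△CDN]
4. ∠CDM = 78°  [N on ray DM]
5. ∠DCM = 67°  [△CDM]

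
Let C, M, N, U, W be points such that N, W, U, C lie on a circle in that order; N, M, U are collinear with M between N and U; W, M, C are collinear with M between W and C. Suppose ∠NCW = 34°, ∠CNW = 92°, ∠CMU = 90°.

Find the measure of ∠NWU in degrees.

∠NWU = 110°

1. ∠NUW = 34°  [same arc NW]
2. ∠CWN = 54°  [△NWC]
3. ∠NMW = 90°  [vertical angles at M]
4. ∠UNW = 36°  [△NMW]
5. ∠NWU = 110°  [△NWU]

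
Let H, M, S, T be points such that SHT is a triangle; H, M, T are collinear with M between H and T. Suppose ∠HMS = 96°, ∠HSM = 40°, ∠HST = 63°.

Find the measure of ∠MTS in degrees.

1. ∠MHS = 44°  [△SHM]
2. ∠SHT = 44°  [M on ray HT]
3. ∠HTS = 73°  [△SHT]
4. ∠MTS = 73°  [M on ray TH]

∠MTS = 73°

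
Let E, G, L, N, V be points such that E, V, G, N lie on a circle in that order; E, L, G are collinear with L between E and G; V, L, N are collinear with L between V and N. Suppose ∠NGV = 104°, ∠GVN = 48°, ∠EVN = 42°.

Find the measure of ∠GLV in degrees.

∠GLV = 70°

1. ∠NEV = 76°  [cyclic EVGN, opposite ∠E+∠G]
2. ∠GEN = 48°  [same arc GN]
3. ∠ENV = 62°  [△EVN]
4. ∠ELN = 70°  [△ELN]
5. ∠GLV = 70°  [vertical angles at L]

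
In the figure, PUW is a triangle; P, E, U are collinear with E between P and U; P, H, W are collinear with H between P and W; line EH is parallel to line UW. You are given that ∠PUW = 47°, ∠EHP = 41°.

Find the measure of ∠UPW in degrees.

1. ∠HEP = 47°  [EH∥UW, corresponding at E]
2. ∠EPH = 92°  [△PEH]
3. ∠UPW = 92°  [E on PU, H on PW]

∠UPW = 92°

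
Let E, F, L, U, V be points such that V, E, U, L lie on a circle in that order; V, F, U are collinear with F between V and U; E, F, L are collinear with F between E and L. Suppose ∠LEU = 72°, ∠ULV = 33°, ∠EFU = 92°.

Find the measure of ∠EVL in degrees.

∠EVL = 89°

1. ∠LVU = 72°  [same arc UL]
2. ∠LUV = 75°  [△VUL]
3. ∠LFV = 92°  [vertical angles at F]
4. ∠ELV = 16°  [△VFL]
5. ∠LEV = 75°  [same arc VL]
6. ∠EVL = 89°  [△VEL]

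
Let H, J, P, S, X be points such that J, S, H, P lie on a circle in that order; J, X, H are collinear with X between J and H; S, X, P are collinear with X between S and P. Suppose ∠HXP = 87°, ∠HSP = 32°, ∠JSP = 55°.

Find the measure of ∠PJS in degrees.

∠PJS = 70°

1. ∠JXP = 93°  [linear pair at X on JH]
2. ∠HJP = 32°  [same arc HP]
3. ∠JPS = 55°  [△JXP]
4. ∠PJS = 70°  [△JSP]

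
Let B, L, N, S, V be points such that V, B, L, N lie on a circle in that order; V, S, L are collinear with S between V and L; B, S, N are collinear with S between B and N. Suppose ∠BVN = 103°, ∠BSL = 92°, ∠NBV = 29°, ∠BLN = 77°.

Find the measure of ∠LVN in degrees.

∠LVN = 40°

1. ∠BNV = 48°  [△VBN]
2. ∠NSV = 92°  [vertical angles at S]
3. ∠LVN = 40°  [△VSN]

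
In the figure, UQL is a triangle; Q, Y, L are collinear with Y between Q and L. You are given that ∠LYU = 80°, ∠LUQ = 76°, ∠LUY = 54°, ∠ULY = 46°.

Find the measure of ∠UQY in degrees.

∠UQY = 58°

1. ∠QLU = 46°  [Y on ray LQ]
2. ∠LQU = 58°  [△UQL]
3. ∠UQY = 58°  [Y on ray QL]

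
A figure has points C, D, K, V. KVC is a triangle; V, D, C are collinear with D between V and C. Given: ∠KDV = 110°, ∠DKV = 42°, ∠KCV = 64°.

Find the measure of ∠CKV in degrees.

1. ∠DVK = 28°  [△KVD]
2. ∠CVK = 28°  [D on ray VC]
3. ∠CKV = 88°  [△KVC]

∠CKV = 88°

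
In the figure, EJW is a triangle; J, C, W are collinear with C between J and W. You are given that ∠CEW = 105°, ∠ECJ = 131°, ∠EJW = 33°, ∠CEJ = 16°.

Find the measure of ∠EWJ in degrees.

∠EWJ = 26°

1. ∠ECW = 49°  [linear pair at C on JW]
2. ∠CWE = 26°  [△ECW]
3. ∠EWJ = 26°  [C on ray WJ]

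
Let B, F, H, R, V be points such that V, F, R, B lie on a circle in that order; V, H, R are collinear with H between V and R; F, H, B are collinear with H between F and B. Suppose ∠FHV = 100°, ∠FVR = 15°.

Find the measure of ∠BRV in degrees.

1. ∠BHR = 100°  [vertical angles at H]
2. ∠FBR = 15°  [same arc FR]
3. ∠BRV = 65°  [△RHB]

∠BRV = 65°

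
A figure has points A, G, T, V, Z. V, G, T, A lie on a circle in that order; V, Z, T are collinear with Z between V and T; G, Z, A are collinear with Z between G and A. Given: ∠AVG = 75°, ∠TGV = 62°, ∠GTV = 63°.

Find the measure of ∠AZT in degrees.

1. ∠GVT = 55°  [△VGT]
2. ∠GAV = 63°  [same arc VG]
3. ∠GAT = 55°  [same arc GT]
4. ∠AGV = 42°  [△VGA]
5. ∠ATV = 42°  [same arc VA]
6. ∠AZT = 83°  [△TZA]

∠AZT = 83°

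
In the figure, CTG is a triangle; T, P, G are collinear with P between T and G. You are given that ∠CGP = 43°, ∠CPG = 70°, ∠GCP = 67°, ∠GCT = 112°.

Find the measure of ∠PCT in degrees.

∠PCT = 45°

1. ∠CGT = 43°  [P on ray GT]
2. ∠CPT = 110°  [linear pair at P on TG]
3. ∠CTG = 25°  [△CTG]
4. ∠CTP = 25°  [P on ray TG]
5. ∠PCT = 45°  [△CTP]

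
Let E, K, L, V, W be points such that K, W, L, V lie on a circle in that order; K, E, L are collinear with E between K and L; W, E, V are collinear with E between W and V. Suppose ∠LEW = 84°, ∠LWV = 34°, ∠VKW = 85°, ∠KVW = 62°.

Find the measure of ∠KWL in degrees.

1. ∠KEW = 96°  [linear pair at E on KL]
2. ∠KLW = 62°  [△WEL]
3. ∠KWV = 33°  [△KWV]
4. ∠LKW = 51°  [△KEW]
5. ∠KWL = 67°  [△KWL]

∠KWL = 67°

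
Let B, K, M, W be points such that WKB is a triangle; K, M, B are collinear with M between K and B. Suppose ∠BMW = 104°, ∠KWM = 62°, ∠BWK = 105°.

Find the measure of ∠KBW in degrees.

∠KBW = 33°

1. ∠KMW = 76°  [linear pair at M on KB]
2. ∠MKW = 42°  [△WKM]
3. ∠BKW = 42°  [M on ray KB]
4. ∠KBW = 33°  [△WKB]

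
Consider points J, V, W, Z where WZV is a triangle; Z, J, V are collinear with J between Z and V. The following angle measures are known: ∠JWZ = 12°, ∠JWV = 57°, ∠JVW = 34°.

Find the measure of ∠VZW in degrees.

1. ∠VJW = 89°  [△WJV]
2. ∠WJZ = 91°  [linear pair at J on ZV]
3. ∠JZW = 77°  [△WZJ]
4. ∠VZW = 77°  [J on ray ZV]

∠VZW = 77°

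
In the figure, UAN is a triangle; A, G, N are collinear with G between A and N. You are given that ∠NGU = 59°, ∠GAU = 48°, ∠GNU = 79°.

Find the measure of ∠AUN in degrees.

∠AUN = 53°

1. ∠NAU = 48°  [G on ray AN]
2. ∠ANU = 79°  [G on ray NA]
3. ∠AUN = 53°  [△UAN]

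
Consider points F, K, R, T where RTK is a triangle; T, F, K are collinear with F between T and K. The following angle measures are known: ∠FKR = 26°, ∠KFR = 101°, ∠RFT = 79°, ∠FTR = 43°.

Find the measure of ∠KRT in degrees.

∠KRT = 111°

1. ∠RKT = 26°  [F on ray KT]
2. ∠KTR = 43°  [F on ray TK]
3. ∠KRT = 111°  [△RTK]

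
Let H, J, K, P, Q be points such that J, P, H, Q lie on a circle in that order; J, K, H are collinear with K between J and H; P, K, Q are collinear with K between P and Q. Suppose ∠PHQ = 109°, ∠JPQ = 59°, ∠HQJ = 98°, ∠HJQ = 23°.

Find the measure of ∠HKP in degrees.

∠HKP = 107°

1. ∠PJQ = 71°  [cyclic JPHQ, opposite ∠J+∠H]
2. ∠JQP = 50°  [△JPQ]
3. ∠HPQ = 23°  [same arc HQ]
4. ∠JHP = 50°  [same arc JP]
5. ∠HKP = 107°  [△PKH]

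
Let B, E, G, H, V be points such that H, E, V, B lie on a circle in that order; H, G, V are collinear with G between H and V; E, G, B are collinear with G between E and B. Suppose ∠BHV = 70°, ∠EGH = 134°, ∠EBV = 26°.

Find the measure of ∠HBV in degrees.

∠HBV = 90°

1. ∠BGV = 134°  [vertical angles at G]
2. ∠BVH = 20°  [△VGB]
3. ∠HBV = 90°  [△HVB]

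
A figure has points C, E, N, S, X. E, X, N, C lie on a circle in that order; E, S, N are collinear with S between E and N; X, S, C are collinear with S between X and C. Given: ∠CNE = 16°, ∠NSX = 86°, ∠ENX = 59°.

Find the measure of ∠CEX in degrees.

∠CEX = 105°

1. ∠CXE = 16°  [same arc EC]
2. ∠ECX = 59°  [same arc EX]
3. ∠CEX = 105°  [△EXC]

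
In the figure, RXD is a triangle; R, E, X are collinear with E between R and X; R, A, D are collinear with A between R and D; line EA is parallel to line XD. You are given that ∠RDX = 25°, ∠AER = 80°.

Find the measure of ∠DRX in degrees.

1. ∠EAR = 25°  [EA∥XD, corresponding at A]
2. ∠ARE = 75°  [△REA]
3. ∠DRX = 75°  [E on RX, A on RD]

∠DRX = 75°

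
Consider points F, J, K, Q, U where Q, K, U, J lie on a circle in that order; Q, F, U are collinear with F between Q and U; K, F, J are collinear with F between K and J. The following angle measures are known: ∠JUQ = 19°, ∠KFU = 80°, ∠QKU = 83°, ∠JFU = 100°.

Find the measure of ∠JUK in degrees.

∠JUK = 55°

1. ∠KJU = 61°  [△UFJ]
2. ∠QJU = 97°  [cyclic QKUJ, opposite ∠K+∠J]
3. ∠JQU = 64°  [△QUJ]
4. ∠JKU = 64°  [same arc UJ]
5. ∠JUK = 55°  [△KUJ]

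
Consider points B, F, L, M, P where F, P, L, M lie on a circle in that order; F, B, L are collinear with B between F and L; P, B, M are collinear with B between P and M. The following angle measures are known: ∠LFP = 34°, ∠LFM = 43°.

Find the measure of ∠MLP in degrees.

∠MLP = 103°

1. ∠LMP = 34°  [same arc PL]
2. ∠LPM = 43°  [same arc LM]
3. ∠MLP = 103°  [△PLM]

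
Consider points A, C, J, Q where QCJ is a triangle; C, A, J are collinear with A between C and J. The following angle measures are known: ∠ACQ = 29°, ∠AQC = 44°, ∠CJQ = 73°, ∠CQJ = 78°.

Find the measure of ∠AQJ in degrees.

1. ∠CAQ = 107°  [△QCA]
2. ∠AJQ = 73°  [A on ray JC]
3. ∠JAQ = 73°  [linear pair at A on CJ]
4. ∠AQJ = 34°  [△QAJ]

∠AQJ = 34°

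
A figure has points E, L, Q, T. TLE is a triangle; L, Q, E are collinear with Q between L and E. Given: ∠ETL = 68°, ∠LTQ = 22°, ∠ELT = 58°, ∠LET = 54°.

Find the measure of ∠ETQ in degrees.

∠ETQ = 46°

1. ∠QLT = 58°  [Q on ray LE]
2. ∠QET = 54°  [Q on ray EL]
3. ∠LQT = 100°  [△TLQ]
4. ∠EQT = 80°  [linear pair at Q on LE]
5. ∠ETQ = 46°  [△TQE]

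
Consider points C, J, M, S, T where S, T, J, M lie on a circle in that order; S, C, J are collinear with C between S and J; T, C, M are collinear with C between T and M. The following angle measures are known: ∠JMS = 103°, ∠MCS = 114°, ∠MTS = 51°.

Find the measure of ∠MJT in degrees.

∠MJT = 91°

1. ∠JCM = 66°  [linear pair at C on SJ]
2. ∠MJS = 51°  [same arc SM]
3. ∠JMT = 63°  [△JCM]
4. ∠JSM = 26°  [△SJM]
5. ∠JTM = 26°  [same arc JM]
6. ∠MJT = 91°  [△TJM]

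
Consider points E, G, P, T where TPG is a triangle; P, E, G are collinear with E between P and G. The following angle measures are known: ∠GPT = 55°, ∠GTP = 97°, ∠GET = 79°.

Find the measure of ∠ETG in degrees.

1. ∠PGT = 28°  [△TPG]
2. ∠EGT = 28°  [E on ray GP]
3. ∠ETG = 73°  [△TEG]

∠ETG = 73°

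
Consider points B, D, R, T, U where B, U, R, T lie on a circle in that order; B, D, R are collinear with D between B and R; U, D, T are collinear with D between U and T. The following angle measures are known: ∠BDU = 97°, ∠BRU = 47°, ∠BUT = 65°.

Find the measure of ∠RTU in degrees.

1. ∠RDT = 97°  [vertical angles at D]
2. ∠BRT = 65°  [same arc BT]
3. ∠RTU = 18°  [△RDT]

∠RTU = 18°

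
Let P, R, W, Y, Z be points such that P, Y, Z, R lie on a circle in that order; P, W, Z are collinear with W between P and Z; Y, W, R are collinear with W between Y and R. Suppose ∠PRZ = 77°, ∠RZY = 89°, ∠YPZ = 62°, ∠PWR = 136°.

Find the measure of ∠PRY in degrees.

1. ∠PYZ = 103°  [cyclic PYZR, opposite ∠Y+∠R]
2. ∠PZY = 15°  [△PYZ]
3. ∠PRY = 15°  [same arc PY]

∠PRY = 15°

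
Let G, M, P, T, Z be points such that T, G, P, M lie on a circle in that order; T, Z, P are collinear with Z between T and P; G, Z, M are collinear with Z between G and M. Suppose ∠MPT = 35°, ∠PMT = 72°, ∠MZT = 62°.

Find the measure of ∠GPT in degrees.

∠GPT = 45°

1. ∠MTP = 73°  [△TPM]
2. ∠GZP = 62°  [vertical angles at Z]
3. ∠MGP = 73°  [same arc PM]
4. ∠GPT = 45°  [△GZP]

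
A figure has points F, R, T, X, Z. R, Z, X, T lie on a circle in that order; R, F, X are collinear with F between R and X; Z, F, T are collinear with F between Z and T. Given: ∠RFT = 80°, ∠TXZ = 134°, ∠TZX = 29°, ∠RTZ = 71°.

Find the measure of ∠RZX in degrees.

∠RZX = 92°

1. ∠XFZ = 80°  [vertical angles at F]
2. ∠XTZ = 17°  [△ZXT]
3. ∠RXZ = 71°  [△ZFX]
4. ∠XRZ = 17°  [same arc ZX]
5. ∠RZX = 92°  [△RZX]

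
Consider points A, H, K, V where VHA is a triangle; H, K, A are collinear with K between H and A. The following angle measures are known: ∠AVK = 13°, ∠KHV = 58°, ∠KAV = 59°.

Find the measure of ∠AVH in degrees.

∠AVH = 63°

1. ∠AHV = 58°  [K on ray HA]
2. ∠HAV = 59°  [K on ray AH]
3. ∠AVH = 63°  [△VHA]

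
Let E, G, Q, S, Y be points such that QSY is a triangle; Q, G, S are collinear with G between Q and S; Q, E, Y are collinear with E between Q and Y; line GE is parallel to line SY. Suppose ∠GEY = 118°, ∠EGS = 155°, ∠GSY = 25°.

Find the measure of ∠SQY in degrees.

1. ∠GEQ = 62°  [linear pair at E on QY]
2. ∠QSY = 25°  [G on ray SQ]
3. ∠QYS = 62°  [GE∥SY, corresponding at E]
4. ∠SQY = 93°  [△QSY]

∠SQY = 93°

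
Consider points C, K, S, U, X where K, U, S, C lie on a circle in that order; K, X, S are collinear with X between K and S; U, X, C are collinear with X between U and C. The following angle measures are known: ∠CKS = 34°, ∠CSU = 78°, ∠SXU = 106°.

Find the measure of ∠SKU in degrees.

∠SKU = 68°

1. ∠CUS = 34°  [same arc SC]
2. ∠SCU = 68°  [△USC]
3. ∠SKU = 68°  [same arc US]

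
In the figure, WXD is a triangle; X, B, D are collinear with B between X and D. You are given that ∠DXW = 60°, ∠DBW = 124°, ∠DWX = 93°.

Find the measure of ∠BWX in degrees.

∠BWX = 64°

1. ∠BXW = 60°  [B on ray XD]
2. ∠WBX = 56°  [linear pair at B on XD]
3. ∠BWX = 64°  [△WXB]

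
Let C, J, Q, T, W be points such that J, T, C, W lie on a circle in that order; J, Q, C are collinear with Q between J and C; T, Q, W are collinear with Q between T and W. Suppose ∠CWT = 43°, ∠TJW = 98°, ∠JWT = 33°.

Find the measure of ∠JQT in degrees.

1. ∠CJT = 43°  [same arc TC]
2. ∠JTW = 49°  [△JTW]
3. ∠JQT = 88°  [△JQT]

∠JQT = 88°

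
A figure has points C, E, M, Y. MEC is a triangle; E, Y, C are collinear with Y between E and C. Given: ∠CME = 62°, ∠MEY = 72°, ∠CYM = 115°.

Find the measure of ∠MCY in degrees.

∠MCY = 46°

1. ∠CEM = 72°  [Y on ray EC]
2. ∠ECM = 46°  [△MEC]
3. ∠MCY = 46°  [Y on ray CE]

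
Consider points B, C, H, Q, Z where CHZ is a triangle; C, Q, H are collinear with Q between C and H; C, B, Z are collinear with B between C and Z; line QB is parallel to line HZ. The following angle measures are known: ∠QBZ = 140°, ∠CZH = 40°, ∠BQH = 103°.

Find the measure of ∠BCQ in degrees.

∠BCQ = 63°

1. ∠CBQ = 40°  [linear pair at B on CZ]
2. ∠BQC = 77°  [linear pair at Q on CH]
3. ∠BCQ = 63°  [△CQB]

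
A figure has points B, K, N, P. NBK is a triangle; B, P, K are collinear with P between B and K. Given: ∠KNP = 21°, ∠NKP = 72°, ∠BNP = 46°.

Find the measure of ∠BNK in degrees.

1. ∠KPN = 87°  [△NPK]
2. ∠BKN = 72°  [P on ray KB]
3. ∠BPN = 93°  [linear pair at P on BK]
4. ∠NBP = 41°  [△NBP]
5. ∠KBN = 41°  [P on ray BK]
6. ∠BNK = 67°  [△NBK]

∠BNK = 67°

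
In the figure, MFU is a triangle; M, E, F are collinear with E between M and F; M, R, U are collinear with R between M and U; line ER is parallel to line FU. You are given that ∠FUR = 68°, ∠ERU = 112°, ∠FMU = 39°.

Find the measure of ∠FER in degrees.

∠FER = 107°

1. ∠ERM = 68°  [linear pair at R on MU]
2. ∠EMR = 39°  [E on MF, R on MU]
3. ∠MER = 73°  [△MER]
4. ∠FER = 107°  [linear pair at E on MF]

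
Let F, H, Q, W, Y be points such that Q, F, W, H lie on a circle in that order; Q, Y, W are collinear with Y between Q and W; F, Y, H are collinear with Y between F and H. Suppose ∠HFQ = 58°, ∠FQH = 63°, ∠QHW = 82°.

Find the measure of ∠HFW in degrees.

∠HFW = 40°

1. ∠HWQ = 58°  [same arc QH]
2. ∠HQW = 40°  [△QWH]
3. ∠HFW = 40°  [same arc WH]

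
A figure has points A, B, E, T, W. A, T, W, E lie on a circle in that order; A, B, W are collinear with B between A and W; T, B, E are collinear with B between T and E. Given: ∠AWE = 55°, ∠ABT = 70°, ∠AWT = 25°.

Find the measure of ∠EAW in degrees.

∠EAW = 45°

1. ∠EBW = 70°  [vertical angles at B]
2. ∠AET = 25°  [same arc AT]
3. ∠ABE = 110°  [linear pair at B on AW]
4. ∠EAW = 45°  [△ABE]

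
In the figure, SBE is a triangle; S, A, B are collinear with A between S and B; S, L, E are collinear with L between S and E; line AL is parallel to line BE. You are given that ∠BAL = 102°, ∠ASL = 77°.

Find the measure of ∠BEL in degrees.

1. ∠LAS = 78°  [linear pair at A on SB]
2. ∠ALS = 25°  [△SAL]
3. ∠ALE = 155°  [linear pair at L on SE]
4. ∠BEL = 25°  [AL∥BE, co-interior at E–L]

∠BEL = 25°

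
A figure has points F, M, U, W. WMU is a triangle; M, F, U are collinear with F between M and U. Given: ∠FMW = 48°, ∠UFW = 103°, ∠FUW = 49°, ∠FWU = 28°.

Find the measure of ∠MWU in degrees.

1. ∠UMW = 48°  [F on ray MU]
2. ∠MUW = 49°  [F on ray UM]
3. ∠MWU = 83°  [△WMU]

∠MWU = 83°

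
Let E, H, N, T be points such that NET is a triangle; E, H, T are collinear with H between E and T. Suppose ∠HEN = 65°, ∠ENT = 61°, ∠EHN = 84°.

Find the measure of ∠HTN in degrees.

1. ∠NET = 65°  [H on ray ET]
2. ∠ETN = 54°  [△NET]
3. ∠HTN = 54°  [H on ray TE]

∠HTN = 54°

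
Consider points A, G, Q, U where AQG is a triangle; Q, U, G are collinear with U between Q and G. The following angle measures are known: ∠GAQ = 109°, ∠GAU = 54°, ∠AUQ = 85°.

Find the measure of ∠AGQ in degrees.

∠AGQ = 31°

1. ∠AUG = 95°  [linear pair at U on QG]
2. ∠AGU = 31°  [△AUG]
3. ∠AGQ = 31°  [U on ray GQ]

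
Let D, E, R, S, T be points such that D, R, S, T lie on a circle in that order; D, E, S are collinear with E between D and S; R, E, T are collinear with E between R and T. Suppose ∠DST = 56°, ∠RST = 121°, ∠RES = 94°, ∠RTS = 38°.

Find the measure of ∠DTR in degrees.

∠DTR = 65°

1. ∠DRT = 56°  [same arc DT]
2. ∠RDT = 59°  [cyclic DRST, opposite ∠D+∠S]
3. ∠DTR = 65°  [△DRT]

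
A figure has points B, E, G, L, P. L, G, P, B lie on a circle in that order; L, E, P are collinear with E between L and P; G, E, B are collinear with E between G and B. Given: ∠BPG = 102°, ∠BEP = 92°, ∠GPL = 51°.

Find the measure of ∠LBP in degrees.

1. ∠BLG = 78°  [cyclic LGPB, opposite ∠L+∠P]
2. ∠BEL = 88°  [linear pair at E on LP]
3. ∠GBL = 51°  [same arc LG]
4. ∠BGL = 51°  [△LGB]
5. ∠BLP = 41°  [△LEB]
6. ∠BPL = 51°  [same arc LB]
7. ∠LBP = 88°  [△LPB]

∠LBP = 88°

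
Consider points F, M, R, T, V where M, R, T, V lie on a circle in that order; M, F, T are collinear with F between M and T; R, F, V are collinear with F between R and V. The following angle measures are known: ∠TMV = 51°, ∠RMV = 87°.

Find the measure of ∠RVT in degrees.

∠RVT = 36°

1. ∠TRV = 51°  [same arc TV]
2. ∠RTV = 93°  [cyclic MRTV, opposite ∠M+∠T]
3. ∠RVT = 36°  [△RTV]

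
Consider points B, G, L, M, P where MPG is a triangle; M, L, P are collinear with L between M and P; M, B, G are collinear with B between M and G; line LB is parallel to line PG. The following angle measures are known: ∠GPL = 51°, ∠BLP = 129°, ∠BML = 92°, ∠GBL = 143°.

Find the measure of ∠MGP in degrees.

1. ∠GPM = 51°  [L on ray PM]
2. ∠GMP = 92°  [L on MP, B on MG]
3. ∠MGP = 37°  [△MPG]

∠MGP = 37°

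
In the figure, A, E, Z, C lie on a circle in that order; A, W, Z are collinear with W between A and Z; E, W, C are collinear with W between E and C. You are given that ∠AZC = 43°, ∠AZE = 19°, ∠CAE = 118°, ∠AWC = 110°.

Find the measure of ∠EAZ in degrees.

∠EAZ = 67°

1. ∠AEC = 43°  [same arc AC]
2. ∠EWZ = 110°  [vertical angles at W]
3. ∠AWE = 70°  [linear pair at W on AZ]
4. ∠EAZ = 67°  [△AWE]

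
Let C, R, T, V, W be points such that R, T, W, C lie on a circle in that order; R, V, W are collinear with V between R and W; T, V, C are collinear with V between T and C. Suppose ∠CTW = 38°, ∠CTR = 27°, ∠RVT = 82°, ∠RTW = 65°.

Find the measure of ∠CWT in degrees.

∠CWT = 71°

1. ∠CWR = 27°  [same arc RC]
2. ∠CVW = 82°  [vertical angles at V]
3. ∠TCW = 71°  [△WVC]
4. ∠CWT = 71°  [△TWC]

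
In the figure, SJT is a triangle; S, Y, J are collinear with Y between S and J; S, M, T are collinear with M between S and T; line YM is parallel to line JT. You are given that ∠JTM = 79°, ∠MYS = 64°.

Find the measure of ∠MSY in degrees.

∠MSY = 37°

1. ∠JTS = 79°  [M on ray TS]
2. ∠SJT = 64°  [YM∥JT, corresponding at Y]
3. ∠JST = 37°  [△SJT]
4. ∠MSY = 37°  [Y on SJ, M on ST]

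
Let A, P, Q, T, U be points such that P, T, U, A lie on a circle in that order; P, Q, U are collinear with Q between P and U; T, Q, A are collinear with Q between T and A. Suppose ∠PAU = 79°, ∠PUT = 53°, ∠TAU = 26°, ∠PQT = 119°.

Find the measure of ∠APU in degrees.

∠APU = 66°

1. ∠PAT = 53°  [same arc PT]
2. ∠AQU = 119°  [vertical angles at Q]
3. ∠AQP = 61°  [linear pair at Q on PU]
4. ∠APU = 66°  [△PQA]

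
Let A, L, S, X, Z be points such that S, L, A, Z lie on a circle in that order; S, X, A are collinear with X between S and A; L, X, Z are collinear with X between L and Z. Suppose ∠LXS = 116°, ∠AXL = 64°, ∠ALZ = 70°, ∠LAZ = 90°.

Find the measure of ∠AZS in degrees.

1. ∠AXZ = 116°  [vertical angles at X]
2. ∠ASZ = 70°  [same arc AZ]
3. ∠AZL = 20°  [△LAZ]
4. ∠SAZ = 44°  [△AXZ]
5. ∠AZS = 66°  [△SAZ]

∠AZS = 66°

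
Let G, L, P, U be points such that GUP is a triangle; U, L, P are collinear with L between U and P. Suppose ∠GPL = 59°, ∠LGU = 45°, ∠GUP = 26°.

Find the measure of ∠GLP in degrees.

∠GLP = 71°

1. ∠GUL = 26°  [L on ray UP]
2. ∠GLU = 109°  [△GUL]
3. ∠GLP = 71°  [linear pair at L on UP]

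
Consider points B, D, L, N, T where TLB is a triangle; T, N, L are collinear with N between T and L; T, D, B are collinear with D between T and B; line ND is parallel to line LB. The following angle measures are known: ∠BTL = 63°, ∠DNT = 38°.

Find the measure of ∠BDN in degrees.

∠BDN = 101°

1. ∠DTN = 63°  [N on TL, D on TB]
2. ∠NDT = 79°  [△TND]
3. ∠BDN = 101°  [linear pair at D on TB]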